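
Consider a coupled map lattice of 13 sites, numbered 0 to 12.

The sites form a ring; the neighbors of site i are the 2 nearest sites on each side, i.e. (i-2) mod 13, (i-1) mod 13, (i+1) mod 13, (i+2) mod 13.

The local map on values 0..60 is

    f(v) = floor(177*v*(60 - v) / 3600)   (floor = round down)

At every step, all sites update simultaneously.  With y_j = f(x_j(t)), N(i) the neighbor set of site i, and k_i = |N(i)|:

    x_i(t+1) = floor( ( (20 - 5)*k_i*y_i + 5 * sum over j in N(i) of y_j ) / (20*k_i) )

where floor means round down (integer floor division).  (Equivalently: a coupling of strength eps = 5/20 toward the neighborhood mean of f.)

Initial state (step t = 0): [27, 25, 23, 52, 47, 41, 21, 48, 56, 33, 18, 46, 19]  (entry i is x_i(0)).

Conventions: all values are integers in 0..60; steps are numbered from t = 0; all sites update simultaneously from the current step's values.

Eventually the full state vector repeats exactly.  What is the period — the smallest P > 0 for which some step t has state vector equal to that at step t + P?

Simulating step by step:
t=0: [27, 25, 23, 52, 47, 41, 21, 48, 56, 33, 18, 46, 19]
t=1: [41, 41, 39, 24, 31, 35, 36, 29, 17, 38, 35, 33, 38]
t=2: [38, 38, 40, 41, 43, 43, 41, 43, 36, 41, 42, 42, 40]
t=3: [40, 40, 38, 37, 35, 35, 37, 35, 40, 37, 37, 37, 39]
t=4: [39, 39, 40, 41, 42, 42, 41, 42, 39, 41, 40, 40, 40]
t=5: [39, 39, 38, 38, 37, 37, 37, 37, 39, 38, 39, 39, 39]
t=6: [40, 40, 40, 40, 41, 41, 40, 40, 40, 40, 40, 40, 40]
t=7: [39, 39, 38, 38, 38, 38, 38, 38, 39, 39, 39, 39, 39]
t=8: [40, 40, 40, 40, 41, 41, 40, 40, 40, 40, 40, 40, 40]

Answer: 2
Key observation: The state at step 6, [40, 40, 40, 40, 41, 41, 40, 40, 40, 40, 40, 40, 40], reappears at step 8 — and no state repeats earlier — so the cycle the system enters has period 2.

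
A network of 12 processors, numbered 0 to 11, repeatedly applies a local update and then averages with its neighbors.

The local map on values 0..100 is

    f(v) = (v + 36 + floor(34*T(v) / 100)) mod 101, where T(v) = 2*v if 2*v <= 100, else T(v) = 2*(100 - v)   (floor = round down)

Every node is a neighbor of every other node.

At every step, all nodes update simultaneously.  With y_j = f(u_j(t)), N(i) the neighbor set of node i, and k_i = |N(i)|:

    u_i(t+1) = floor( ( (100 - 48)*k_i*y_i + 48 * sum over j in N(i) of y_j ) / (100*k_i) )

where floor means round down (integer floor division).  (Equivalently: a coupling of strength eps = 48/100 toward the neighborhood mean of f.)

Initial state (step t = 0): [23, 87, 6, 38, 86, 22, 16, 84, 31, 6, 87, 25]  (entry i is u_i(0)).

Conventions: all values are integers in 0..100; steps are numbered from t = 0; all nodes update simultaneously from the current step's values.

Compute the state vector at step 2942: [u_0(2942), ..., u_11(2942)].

Simulating step by step:
t=0: [23, 87, 6, 38, 86, 22, 16, 84, 31, 6, 87, 25]
t=1: [65, 44, 51, 77, 44, 64, 59, 43, 71, 51, 44, 67]
t=2: [20, 13, 18, 22, 13, 20, 19, 12, 21, 18, 13, 20]
t=3: [66, 61, 65, 68, 61, 66, 65, 60, 67, 65, 61, 66]
t=4: [23, 22, 23, 23, 22, 23, 23, 22, 23, 23, 22, 23]
t=5: [73, 72, 73, 73, 72, 73, 73, 72, 73, 73, 72, 73]
t=6: [26, 26, 26, 26, 26, 26, 26, 26, 26, 26, 26, 26]
t=7: [79, 79, 79, 79, 79, 79, 79, 79, 79, 79, 79, 79]
t=8: [28, 28, 28, 28, 28, 28, 28, 28, 28, 28, 28, 28]
t=9: [83, 83, 83, 83, 83, 83, 83, 83, 83, 83, 83, 83]
t=10: [29, 29, 29, 29, 29, 29, 29, 29, 29, 29, 29, 29]
t=11: [84, 84, 84, 84, 84, 84, 84, 84, 84, 84, 84, 84]
t=12: [29, 29, 29, 29, 29, 29, 29, 29, 29, 29, 29, 29]

Answer: [29, 29, 29, 29, 29, 29, 29, 29, 29, 29, 29, 29]
Key observation: The state at step 10, [29, 29, 29, 29, 29, 29, 29, 29, 29, 29, 29, 29], reappears at step 12: the system is in a cycle of period 2 from step 10 on.  Therefore the state at step 2942 equals the state at step 10 + ((2942 - 10) mod 2) = 10, which is [29, 29, 29, 29, 29, 29, 29, 29, 29, 29, 29, 29].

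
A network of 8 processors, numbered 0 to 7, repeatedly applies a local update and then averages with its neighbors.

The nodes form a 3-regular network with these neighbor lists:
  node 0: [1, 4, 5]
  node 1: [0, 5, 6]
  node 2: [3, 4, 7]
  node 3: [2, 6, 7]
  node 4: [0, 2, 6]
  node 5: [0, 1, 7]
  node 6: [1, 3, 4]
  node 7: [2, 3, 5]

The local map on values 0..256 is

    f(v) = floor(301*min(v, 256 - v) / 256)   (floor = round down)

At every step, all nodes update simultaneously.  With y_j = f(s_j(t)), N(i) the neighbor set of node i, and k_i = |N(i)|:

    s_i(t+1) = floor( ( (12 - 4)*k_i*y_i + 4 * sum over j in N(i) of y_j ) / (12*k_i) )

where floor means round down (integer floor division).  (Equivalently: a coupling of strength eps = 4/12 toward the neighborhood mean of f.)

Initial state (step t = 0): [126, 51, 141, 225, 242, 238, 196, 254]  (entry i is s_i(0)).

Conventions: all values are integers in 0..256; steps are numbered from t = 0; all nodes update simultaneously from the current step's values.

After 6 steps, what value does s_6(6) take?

Answer: s_6(6) = 129

Derivation:
t=0: [126, 51, 141, 225, 242, 238, 196, 254]
t=1: [109, 65, 96, 47, 49, 37, 59, 22]
t=2: [104, 77, 89, 59, 72, 54, 66, 40]
t=3: [107, 89, 91, 71, 89, 70, 78, 57]
t=4: [115, 102, 98, 84, 105, 87, 93, 74]
t=5: [128, 117, 110, 99, 121, 105, 110, 93]
t=6: [144, 136, 126, 118, 140, 126, 129, 113]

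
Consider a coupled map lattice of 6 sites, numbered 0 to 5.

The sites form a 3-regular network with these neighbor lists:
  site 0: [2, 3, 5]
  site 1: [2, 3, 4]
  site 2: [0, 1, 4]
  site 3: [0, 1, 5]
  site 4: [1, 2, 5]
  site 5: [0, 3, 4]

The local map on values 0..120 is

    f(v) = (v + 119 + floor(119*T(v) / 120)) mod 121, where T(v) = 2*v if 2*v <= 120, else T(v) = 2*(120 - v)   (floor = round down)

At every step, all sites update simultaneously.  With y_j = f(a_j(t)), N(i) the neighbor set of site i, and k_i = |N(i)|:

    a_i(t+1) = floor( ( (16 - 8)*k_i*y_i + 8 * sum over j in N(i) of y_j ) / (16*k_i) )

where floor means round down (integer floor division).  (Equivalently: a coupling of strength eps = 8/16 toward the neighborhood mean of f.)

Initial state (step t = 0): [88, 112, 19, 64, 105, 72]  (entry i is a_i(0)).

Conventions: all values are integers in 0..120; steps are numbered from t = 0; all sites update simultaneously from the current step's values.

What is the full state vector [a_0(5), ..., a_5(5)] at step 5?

Answer: [25, 32, 31, 32, 32, 31]

Derivation:
t=0: [88, 112, 19, 64, 105, 72]
t=1: [39, 21, 34, 38, 22, 37]
t=2: [110, 75, 89, 102, 76, 102]
t=3: [12, 34, 28, 17, 33, 17]
t=4: [46, 87, 78, 54, 86, 53]
t=5: [25, 32, 31, 32, 32, 31]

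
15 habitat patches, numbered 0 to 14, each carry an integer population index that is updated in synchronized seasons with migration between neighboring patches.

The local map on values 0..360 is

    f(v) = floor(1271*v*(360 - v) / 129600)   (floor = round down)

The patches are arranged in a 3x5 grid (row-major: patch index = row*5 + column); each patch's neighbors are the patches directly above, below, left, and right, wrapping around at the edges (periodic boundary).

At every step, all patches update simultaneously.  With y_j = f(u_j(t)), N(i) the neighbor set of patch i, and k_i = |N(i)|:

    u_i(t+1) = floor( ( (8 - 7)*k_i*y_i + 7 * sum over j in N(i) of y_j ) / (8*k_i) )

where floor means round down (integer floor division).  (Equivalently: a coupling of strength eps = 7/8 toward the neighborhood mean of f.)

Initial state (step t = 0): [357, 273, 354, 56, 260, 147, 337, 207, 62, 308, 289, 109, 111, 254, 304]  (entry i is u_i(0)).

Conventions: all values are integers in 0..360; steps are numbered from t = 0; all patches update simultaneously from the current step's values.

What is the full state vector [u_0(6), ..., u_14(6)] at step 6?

Simulating step by step:
t=0: [357, 273, 354, 56, 260, 147, 337, 207, 62, 308, 289, 109, 111, 254, 304]
t=1: [218, 110, 216, 178, 140, 135, 253, 158, 218, 218, 189, 204, 222, 204, 212]
t=2: [296, 292, 300, 306, 306, 296, 293, 295, 310, 302, 306, 290, 309, 307, 308]
t=3: [176, 188, 174, 162, 167, 178, 191, 170, 167, 164, 179, 178, 177, 156, 162]
t=4: [316, 316, 316, 315, 315, 316, 316, 316, 314, 315, 316, 316, 315, 314, 314]
t=5: [136, 136, 137, 139, 138, 136, 136, 137, 139, 139, 137, 136, 137, 140, 139]
t=6: [298, 298, 299, 300, 300, 298, 298, 299, 300, 300, 298, 298, 299, 300, 300]

Answer: [298, 298, 299, 300, 300, 298, 298, 299, 300, 300, 298, 298, 299, 300, 300]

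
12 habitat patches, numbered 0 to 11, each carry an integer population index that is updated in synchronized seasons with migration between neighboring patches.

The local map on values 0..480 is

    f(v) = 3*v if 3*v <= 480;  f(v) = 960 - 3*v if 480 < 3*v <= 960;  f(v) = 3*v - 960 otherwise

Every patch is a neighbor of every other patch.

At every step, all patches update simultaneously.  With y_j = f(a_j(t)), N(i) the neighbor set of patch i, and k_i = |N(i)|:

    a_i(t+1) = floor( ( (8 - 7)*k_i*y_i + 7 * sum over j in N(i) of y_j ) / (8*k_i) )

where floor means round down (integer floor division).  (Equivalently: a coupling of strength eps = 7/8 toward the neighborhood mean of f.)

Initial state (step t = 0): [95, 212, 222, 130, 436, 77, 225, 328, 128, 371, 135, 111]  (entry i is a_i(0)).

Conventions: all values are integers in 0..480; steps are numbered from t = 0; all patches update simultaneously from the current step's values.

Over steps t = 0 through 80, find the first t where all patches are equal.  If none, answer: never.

Answer: 4
Key observation: Synchronization is absorbing here: once all patches are equal they stay equal, and step 4 is the first all-equal step.

Derivation:
t=0: [95, 212, 222, 130, 436, 77, 225, 328, 128, 371, 135, 111]  (not all equal)
t=1: [287, 289, 288, 292, 290, 285, 287, 276, 292, 281, 293, 290]  (not all equal)
t=2: [97, 97, 97, 96, 97, 97, 97, 99, 96, 98, 96, 97]  (not all equal)
t=3: [291, 291, 291, 290, 291, 291, 291, 291, 290, 291, 290, 291]  (not all equal)
t=4: [87, 87, 87, 87, 87, 87, 87, 87, 87, 87, 87, 87]  (all equal)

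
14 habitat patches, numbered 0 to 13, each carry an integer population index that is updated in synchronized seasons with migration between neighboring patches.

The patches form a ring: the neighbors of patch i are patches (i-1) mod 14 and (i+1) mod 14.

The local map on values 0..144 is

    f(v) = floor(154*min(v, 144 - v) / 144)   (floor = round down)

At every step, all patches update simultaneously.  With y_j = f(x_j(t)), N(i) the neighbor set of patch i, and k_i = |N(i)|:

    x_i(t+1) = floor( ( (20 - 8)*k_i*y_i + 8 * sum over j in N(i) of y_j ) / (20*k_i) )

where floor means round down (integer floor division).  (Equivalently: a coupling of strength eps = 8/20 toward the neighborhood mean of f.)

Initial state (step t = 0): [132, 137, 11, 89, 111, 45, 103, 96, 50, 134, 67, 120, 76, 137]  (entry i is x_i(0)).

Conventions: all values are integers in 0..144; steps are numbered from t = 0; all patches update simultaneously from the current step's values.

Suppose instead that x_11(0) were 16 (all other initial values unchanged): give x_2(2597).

Answer: x_2(2597) = 73
Key observation: The state at step 22, [75, 75, 75, 75, 74, 74, 74, 74, 74, 74, 74, 74, 75, 75], reappears at step 24: the system is in a cycle of period 2 from step 22 on.  Therefore the state at step 2597 equals the state at step 22 + ((2597 - 22) mod 2) = 23, which is [73, 73, 73, 73, 73, 74, 74, 74, 74, 74, 74, 73, 73, 73].

Derivation:
t=0: [132, 137, 11, 89, 111, 45, 103, 96, 50, 134, 67, 16, 76, 137]
t=1: [10, 8, 19, 44, 42, 44, 45, 49, 44, 30, 48, 38, 48, 21]
t=2: [12, 10, 23, 41, 45, 46, 48, 50, 45, 38, 45, 44, 43, 25]
t=3: [14, 13, 25, 40, 47, 49, 51, 51, 47, 43, 46, 46, 41, 27]
t=4: [16, 15, 26, 40, 48, 52, 53, 53, 49, 46, 48, 47, 41, 28]
t=5: [19, 18, 27, 40, 50, 54, 55, 55, 52, 50, 50, 48, 41, 29]
t=6: [22, 21, 29, 41, 51, 56, 57, 57, 55, 53, 52, 49, 42, 31]
t=7: [24, 24, 31, 42, 52, 58, 59, 59, 58, 56, 54, 51, 43, 33]
t=8: [27, 26, 33, 44, 54, 60, 62, 62, 61, 59, 56, 52, 44, 35]
t=9: [29, 28, 35, 46, 56, 63, 65, 65, 64, 62, 59, 54, 46, 37]
t=10: [32, 31, 37, 48, 58, 65, 68, 68, 67, 65, 62, 56, 48, 39]
t=11: [35, 34, 40, 50, 61, 68, 71, 71, 70, 68, 65, 58, 50, 41]
t=12: [38, 37, 43, 53, 64, 71, 74, 74, 73, 71, 68, 61, 52, 43]
t=13: [40, 40, 46, 56, 67, 73, 74, 74, 74, 74, 71, 64, 55, 46]
t=14: [43, 43, 49, 59, 69, 74, 74, 74, 74, 74, 73, 67, 58, 49]
t=15: [46, 46, 52, 62, 71, 73, 74, 74, 74, 74, 74, 70, 61, 52]
t=16: [50, 50, 56, 65, 73, 74, 74, 74, 74, 74, 74, 72, 64, 55]
t=17: [54, 54, 59, 68, 73, 74, 74, 74, 74, 74, 74, 74, 67, 59]
t=18: [58, 58, 63, 70, 74, 74, 74, 74, 74, 74, 74, 73, 70, 63]
t=19: [63, 63, 67, 72, 74, 74, 74, 74, 74, 74, 74, 74, 72, 67]
t=20: [67, 67, 71, 75, 74, 74, 74, 74, 74, 74, 74, 74, 75, 71]
t=21: [71, 71, 73, 73, 73, 74, 74, 74, 74, 74, 74, 73, 73, 73]
t=22: [75, 75, 75, 75, 74, 74, 74, 74, 74, 74, 74, 74, 75, 75]
t=23: [73, 73, 73, 73, 73, 74, 74, 74, 74, 74, 74, 73, 73, 73]
t=24: [75, 75, 75, 75, 74, 74, 74, 74, 74, 74, 74, 74, 75, 75]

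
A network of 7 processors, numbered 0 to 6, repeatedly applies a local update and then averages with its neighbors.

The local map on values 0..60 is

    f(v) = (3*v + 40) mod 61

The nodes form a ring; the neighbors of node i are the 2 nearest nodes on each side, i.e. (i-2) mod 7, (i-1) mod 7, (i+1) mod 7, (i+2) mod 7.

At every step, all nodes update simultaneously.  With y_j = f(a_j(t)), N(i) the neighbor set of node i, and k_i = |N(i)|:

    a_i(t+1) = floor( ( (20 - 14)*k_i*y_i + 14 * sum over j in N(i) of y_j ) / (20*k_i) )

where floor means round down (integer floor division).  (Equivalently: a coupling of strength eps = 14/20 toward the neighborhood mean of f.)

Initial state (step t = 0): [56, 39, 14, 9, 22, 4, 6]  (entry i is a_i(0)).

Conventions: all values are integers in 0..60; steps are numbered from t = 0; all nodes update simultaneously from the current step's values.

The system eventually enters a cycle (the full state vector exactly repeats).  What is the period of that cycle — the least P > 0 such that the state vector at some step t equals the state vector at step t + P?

Answer: 10
Key observation: The state at step 62, [44, 44, 45, 45, 44, 44, 44], reappears at step 72 — and no state repeats earlier — so the cycle the system enters has period 10.

Derivation:
t=0: [56, 39, 14, 9, 22, 4, 6]
t=1: [36, 29, 25, 28, 37, 39, 44]
t=2: [33, 24, 27, 22, 33, 29, 31]
t=3: [27, 38, 40, 36, 26, 17, 19]
t=4: [41, 37, 42, 35, 39, 40, 42]
t=5: [39, 35, 35, 32, 36, 36, 38]
t=6: [28, 25, 24, 21, 24, 26, 28]
t=7: [29, 33, 41, 49, 41, 34, 29]
t=8: [16, 14, 24, 22, 24, 15, 16]
t=9: [29, 32, 40, 39, 41, 33, 29]
t=10: [14, 18, 28, 29, 28, 20, 14]
t=11: [22, 18, 11, 14, 12, 20, 22]
t=12: [36, 31, 23, 23, 24, 33, 36]
t=13: [25, 29, 38, 36, 39, 31, 26]
t=14: [34, 31, 30, 22, 32, 33, 35]
t=15: [16, 20, 18, 22, 20, 22, 17]
t=16: [33, 35, 36, 40, 38, 38, 35]
t=17: [23, 25, 27, 31, 30, 28, 25]
t=18: [44, 46, 39, 25, 24, 21, 35]
t=19: [42, 45, 47, 48, 42, 43, 41]
t=20: [48, 41, 42, 35, 39, 36, 45]
t=21: [29, 33, 30, 32, 36, 27, 33]
t=22: [19, 12, 13, 23, 25, 28, 24]
t=23: [25, 31, 32, 29, 37, 33, 34]
t=24: [27, 19, 21, 13, 18, 24, 25]
t=25: [50, 41, 38, 33, 38, 44, 47]
t=26: [33, 32, 26, 32, 37, 35, 40]
t=27: [28, 26, 30, 25, 31, 24, 25]
t=28: [30, 37, 24, 38, 32, 36, 37]
t=29: [26, 29, 29, 30, 28, 22, 22]
t=30: [34, 21, 14, 12, 18, 33, 32]
t=31: [22, 24, 25, 24, 21, 19, 23]
t=32: [46, 49, 49, 47, 45, 43, 44]
t=33: [35, 30, 31, 36, 43, 52, 43]
t=34: [20, 21, 21, 21, 31, 28, 30]
t=35: [28, 35, 36, 29, 19, 18, 18]
t=36: [20, 18, 19, 22, 27, 23, 26]
t=37: [42, 40, 41, 44, 50, 49, 48]
t=38: [27, 35, 36, 30, 18, 19, 16]
t=39: [37, 28, 29, 23, 26, 33, 34]
t=40: [16, 18, 25, 28, 32, 32, 24]
t=41: [34, 33, 29, 20, 25, 20, 30]
t=42: [18, 17, 24, 31, 32, 32, 25]
t=43: [35, 35, 30, 22, 26, 23, 32]
t=44: [23, 22, 28, 37, 37, 38, 30]
t=45: [29, 28, 27, 27, 21, 29, 29]
t=46: [14, 23, 37, 37, 35, 21, 10]
t=47: [28, 29, 29, 33, 25, 26, 26]
t=48: [22, 15, 15, 26, 40, 39, 37]
t=49: [33, 34, 35, 38, 36, 40, 33]
t=50: [22, 21, 23, 28, 27, 27, 22]
t=51: [47, 37, 40, 37, 45, 44, 49]
t=52: [38, 31, 41, 38, 37, 40, 34]
t=53: [28, 25, 30, 30, 31, 31, 25]
t=54: [22, 28, 15, 17, 17, 16, 29]
t=55: [23, 18, 25, 23, 24, 27, 19]
t=56: [46, 42, 47, 49, 49, 50, 44]
t=57: [44, 42, 36, 21, 22, 22, 34]
t=58: [38, 37, 39, 40, 36, 40, 38]
t=59: [33, 32, 32, 33, 32, 33, 31]
t=60: [14, 14, 15, 15, 14, 15, 14]
t=61: [22, 22, 22, 22, 22, 22, 21]
t=62: [44, 44, 45, 45, 44, 44, 44]
t=63: [50, 51, 51, 51, 51, 50, 50]
t=64: [8, 8, 9, 9, 8, 8, 8]
t=65: [3, 4, 4, 4, 4, 3, 3]
t=66: [50, 50, 51, 51, 50, 50, 50]
t=67: [7, 8, 8, 8, 8, 7, 7]
t=68: [1, 1, 2, 2, 1, 1, 1]
t=69: [43, 44, 44, 44, 44, 43, 43]
t=70: [48, 48, 49, 49, 48, 48, 48]
t=71: [1, 2, 2, 2, 2, 1, 1]
t=72: [44, 44, 45, 45, 44, 44, 44]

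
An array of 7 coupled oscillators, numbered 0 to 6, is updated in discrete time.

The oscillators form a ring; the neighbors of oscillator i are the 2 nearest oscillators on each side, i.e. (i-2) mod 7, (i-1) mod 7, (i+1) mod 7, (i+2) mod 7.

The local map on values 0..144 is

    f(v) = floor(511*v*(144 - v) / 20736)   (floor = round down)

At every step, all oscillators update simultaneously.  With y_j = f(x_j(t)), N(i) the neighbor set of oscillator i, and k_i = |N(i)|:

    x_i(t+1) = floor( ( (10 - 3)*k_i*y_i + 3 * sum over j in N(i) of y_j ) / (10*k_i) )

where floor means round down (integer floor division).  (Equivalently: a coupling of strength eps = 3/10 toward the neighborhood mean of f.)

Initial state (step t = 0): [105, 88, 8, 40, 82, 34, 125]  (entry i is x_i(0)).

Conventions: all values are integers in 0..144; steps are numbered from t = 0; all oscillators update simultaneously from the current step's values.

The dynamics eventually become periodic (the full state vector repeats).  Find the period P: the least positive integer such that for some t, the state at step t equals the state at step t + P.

Simulating step by step:
t=0: [105, 88, 8, 40, 82, 34, 125]
t=1: [92, 106, 51, 98, 108, 93, 73]
t=2: [116, 104, 112, 109, 101, 114, 120]
t=3: [81, 96, 90, 94, 100, 85, 76]
t=4: [123, 115, 117, 115, 111, 121, 124]
t=5: [65, 78, 77, 81, 84, 69, 65]
t=6: [126, 126, 126, 125, 124, 126, 125]
t=7: [55, 55, 55, 57, 59, 55, 57]
t=8: [120, 120, 120, 121, 122, 120, 121]
t=9: [69, 69, 69, 68, 66, 69, 68]
t=10: [127, 127, 126, 126, 126, 126, 126]
t=11: [53, 53, 54, 54, 55, 54, 54]
t=12: [118, 118, 118, 119, 119, 119, 118]
t=13: [74, 74, 74, 73, 73, 73, 74]
t=14: [127, 127, 127, 127, 127, 127, 127]
t=15: [53, 53, 53, 53, 53, 53, 53]
t=16: [118, 118, 118, 118, 118, 118, 118]
t=17: [75, 75, 75, 75, 75, 75, 75]
t=18: [127, 127, 127, 127, 127, 127, 127]

Answer: 4
Key observation: The state at step 14, [127, 127, 127, 127, 127, 127, 127], reappears at step 18 — and no state repeats earlier — so the cycle the system enters has period 4.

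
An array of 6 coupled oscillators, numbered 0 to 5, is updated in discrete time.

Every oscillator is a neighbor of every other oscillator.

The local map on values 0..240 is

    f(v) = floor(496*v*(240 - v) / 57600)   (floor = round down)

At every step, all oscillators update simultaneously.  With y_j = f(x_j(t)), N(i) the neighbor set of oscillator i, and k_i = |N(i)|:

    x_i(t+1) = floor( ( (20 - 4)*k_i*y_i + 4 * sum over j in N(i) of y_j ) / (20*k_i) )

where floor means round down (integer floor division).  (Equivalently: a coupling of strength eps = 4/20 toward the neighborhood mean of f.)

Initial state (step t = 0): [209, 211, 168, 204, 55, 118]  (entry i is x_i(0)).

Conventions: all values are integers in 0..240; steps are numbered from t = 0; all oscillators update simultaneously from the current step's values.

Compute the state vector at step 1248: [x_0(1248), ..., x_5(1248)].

Simulating step by step:
t=0: [209, 211, 168, 204, 55, 118]
t=1: [61, 58, 98, 67, 85, 112]
t=2: [96, 93, 115, 100, 111, 119]
t=3: [119, 117, 122, 120, 122, 122]
t=4: [123, 123, 123, 123, 123, 123]
t=5: [123, 123, 123, 123, 123, 123]

Answer: [123, 123, 123, 123, 123, 123]
Key observation: The state at step 4, [123, 123, 123, 123, 123, 123], reappears at step 5: the system is in a cycle of period 1 from step 4 on.  Therefore the state at step 1248 equals the state at step 4 + ((1248 - 4) mod 1) = 4, which is [123, 123, 123, 123, 123, 123].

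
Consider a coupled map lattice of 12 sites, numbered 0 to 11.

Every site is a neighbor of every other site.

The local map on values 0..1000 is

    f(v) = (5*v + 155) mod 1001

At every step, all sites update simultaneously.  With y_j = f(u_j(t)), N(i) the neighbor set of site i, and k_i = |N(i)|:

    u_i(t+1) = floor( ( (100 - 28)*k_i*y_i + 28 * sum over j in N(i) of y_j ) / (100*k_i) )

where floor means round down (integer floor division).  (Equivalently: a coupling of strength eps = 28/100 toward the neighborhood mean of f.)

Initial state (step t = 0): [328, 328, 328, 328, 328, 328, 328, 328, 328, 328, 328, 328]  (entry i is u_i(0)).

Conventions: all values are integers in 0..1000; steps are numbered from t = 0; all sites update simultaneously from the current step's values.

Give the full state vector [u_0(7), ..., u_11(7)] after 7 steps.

Simulating step by step:
t=0: [328, 328, 328, 328, 328, 328, 328, 328, 328, 328, 328, 328]
t=1: [794, 794, 794, 794, 794, 794, 794, 794, 794, 794, 794, 794]
t=2: [121, 121, 121, 121, 121, 121, 121, 121, 121, 121, 121, 121]
t=3: [760, 760, 760, 760, 760, 760, 760, 760, 760, 760, 760, 760]
t=4: [952, 952, 952, 952, 952, 952, 952, 952, 952, 952, 952, 952]
t=5: [911, 911, 911, 911, 911, 911, 911, 911, 911, 911, 911, 911]
t=6: [706, 706, 706, 706, 706, 706, 706, 706, 706, 706, 706, 706]
t=7: [682, 682, 682, 682, 682, 682, 682, 682, 682, 682, 682, 682]

Answer: [682, 682, 682, 682, 682, 682, 682, 682, 682, 682, 682, 682]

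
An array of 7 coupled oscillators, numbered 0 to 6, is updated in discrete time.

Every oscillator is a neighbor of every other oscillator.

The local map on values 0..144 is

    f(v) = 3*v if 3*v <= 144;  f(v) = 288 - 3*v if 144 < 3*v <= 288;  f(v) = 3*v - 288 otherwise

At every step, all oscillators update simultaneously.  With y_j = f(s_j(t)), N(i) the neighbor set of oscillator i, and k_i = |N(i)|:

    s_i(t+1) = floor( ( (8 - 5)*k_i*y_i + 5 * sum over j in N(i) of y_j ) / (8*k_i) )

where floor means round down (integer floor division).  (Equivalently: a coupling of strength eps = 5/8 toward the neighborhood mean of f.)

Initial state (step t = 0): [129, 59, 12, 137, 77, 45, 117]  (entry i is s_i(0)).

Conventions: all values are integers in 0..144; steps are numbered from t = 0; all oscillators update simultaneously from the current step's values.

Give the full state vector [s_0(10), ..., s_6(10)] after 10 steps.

Answer: [124, 124, 123, 124, 123, 124, 123]

Derivation:
t=0: [129, 59, 12, 137, 77, 45, 117]
t=1: [91, 95, 74, 98, 80, 101, 82]
t=2: [24, 21, 38, 21, 33, 24, 31]
t=3: [79, 77, 90, 77, 86, 79, 85]
t=4: [44, 46, 35, 46, 39, 44, 39]
t=5: [127, 128, 120, 128, 123, 127, 123]
t=6: [88, 89, 83, 89, 85, 88, 85]
t=7: [26, 26, 30, 26, 29, 26, 29]
t=8: [81, 81, 84, 81, 83, 81, 83]
t=9: [42, 42, 40, 42, 41, 42, 41]
t=10: [124, 124, 123, 124, 123, 124, 123]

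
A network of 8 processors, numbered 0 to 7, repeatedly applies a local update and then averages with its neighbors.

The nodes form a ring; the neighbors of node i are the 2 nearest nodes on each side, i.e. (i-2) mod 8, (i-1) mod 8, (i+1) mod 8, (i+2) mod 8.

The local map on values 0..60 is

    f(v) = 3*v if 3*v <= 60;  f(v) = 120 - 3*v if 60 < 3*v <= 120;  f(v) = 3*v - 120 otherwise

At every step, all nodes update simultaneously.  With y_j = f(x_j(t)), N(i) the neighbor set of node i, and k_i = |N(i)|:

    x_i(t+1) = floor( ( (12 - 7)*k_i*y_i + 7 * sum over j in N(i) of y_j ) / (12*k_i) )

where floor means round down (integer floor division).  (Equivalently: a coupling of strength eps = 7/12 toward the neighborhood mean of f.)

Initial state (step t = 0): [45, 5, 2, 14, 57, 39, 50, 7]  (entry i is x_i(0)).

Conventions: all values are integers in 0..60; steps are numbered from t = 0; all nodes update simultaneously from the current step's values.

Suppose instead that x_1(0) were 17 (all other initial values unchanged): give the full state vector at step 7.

Simulating step by step:
t=0: [45, 17, 2, 14, 57, 39, 50, 7]
t=1: [22, 33, 25, 33, 33, 22, 25, 23]
t=2: [46, 33, 35, 29, 32, 42, 45, 46]
t=3: [17, 21, 20, 23, 20, 15, 15, 16]
t=4: [51, 54, 56, 53, 54, 48, 48, 48]
t=5: [33, 38, 42, 39, 37, 28, 27, 27]
t=6: [21, 12, 8, 9, 16, 28, 31, 31]
t=7: [40, 34, 34, 32, 36, 33, 35, 34]

Answer: [40, 34, 34, 32, 36, 33, 35, 34]
Key observation: This trace re-runs the system from the modified initial state.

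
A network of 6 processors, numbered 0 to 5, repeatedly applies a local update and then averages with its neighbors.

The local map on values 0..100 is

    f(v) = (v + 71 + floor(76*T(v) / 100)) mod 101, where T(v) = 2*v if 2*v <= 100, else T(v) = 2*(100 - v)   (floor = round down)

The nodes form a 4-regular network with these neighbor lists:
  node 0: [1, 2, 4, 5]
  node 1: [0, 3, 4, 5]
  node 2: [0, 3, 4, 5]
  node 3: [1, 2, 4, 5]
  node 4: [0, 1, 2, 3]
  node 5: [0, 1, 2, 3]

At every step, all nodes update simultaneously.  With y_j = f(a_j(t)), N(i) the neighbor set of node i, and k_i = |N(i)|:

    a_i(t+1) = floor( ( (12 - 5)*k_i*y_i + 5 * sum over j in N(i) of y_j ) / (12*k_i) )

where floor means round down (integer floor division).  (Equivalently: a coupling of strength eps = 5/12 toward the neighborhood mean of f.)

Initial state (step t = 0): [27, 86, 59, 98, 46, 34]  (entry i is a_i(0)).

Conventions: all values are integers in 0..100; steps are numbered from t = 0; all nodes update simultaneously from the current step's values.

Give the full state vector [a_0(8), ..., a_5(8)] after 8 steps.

Answer: [80, 80, 80, 80, 80, 80]

Derivation:
t=0: [27, 86, 59, 98, 46, 34]
t=1: [54, 70, 79, 73, 78, 60]
t=2: [89, 85, 82, 84, 82, 88]
t=3: [76, 77, 78, 77, 78, 76]
t=4: [81, 81, 81, 81, 81, 81]
t=5: [79, 79, 79, 79, 79, 79]
t=6: [80, 80, 80, 80, 80, 80]
t=7: [80, 80, 80, 80, 80, 80]
t=8: [80, 80, 80, 80, 80, 80]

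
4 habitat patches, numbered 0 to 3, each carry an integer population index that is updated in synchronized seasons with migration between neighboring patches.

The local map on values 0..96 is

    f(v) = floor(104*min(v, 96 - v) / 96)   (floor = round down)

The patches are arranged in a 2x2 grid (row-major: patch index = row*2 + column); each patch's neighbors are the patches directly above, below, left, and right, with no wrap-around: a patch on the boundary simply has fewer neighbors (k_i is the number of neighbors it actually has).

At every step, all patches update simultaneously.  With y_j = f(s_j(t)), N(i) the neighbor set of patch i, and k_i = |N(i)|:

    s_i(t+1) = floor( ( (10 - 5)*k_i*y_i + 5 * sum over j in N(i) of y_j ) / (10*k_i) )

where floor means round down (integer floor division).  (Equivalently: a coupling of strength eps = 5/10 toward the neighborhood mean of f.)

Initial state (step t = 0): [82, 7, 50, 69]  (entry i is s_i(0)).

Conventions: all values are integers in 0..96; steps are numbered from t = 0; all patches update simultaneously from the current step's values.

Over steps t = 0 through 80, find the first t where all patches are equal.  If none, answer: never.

Answer: 8
Key observation: Synchronization is absorbing here: once all patches are equal they stay equal, and step 8 is the first all-equal step.

Derivation:
t=0: [82, 7, 50, 69]  (not all equal)
t=1: [21, 14, 35, 28]  (not all equal)
t=2: [24, 20, 31, 28]  (not all equal)
t=3: [26, 24, 30, 28]  (not all equal)
t=4: [28, 27, 30, 29]  (not all equal)
t=5: [30, 29, 31, 30]  (not all equal)
t=6: [32, 31, 32, 32]  (not all equal)
t=7: [33, 33, 34, 33]  (not all equal)
t=8: [35, 35, 35, 35]  (all equal)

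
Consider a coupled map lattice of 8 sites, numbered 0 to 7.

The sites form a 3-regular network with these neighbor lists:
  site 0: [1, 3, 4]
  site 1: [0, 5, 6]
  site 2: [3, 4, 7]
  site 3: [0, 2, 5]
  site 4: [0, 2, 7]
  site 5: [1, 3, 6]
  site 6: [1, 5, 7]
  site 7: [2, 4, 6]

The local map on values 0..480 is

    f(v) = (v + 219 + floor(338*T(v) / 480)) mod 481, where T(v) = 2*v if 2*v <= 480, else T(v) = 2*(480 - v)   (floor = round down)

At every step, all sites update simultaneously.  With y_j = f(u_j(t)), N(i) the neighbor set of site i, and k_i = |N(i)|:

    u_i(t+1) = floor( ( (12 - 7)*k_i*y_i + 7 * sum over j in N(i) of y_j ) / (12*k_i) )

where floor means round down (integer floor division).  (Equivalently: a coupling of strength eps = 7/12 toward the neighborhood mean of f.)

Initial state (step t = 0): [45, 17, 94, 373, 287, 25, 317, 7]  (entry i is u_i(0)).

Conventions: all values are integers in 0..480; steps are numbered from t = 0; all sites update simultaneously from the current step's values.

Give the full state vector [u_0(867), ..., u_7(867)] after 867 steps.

Simulating step by step:
t=0: [45, 17, 94, 373, 287, 25, 317, 7]
t=1: [294, 280, 339, 313, 319, 272, 268, 297]
t=2: [290, 299, 282, 288, 285, 298, 300, 289]
t=3: [294, 291, 296, 295, 296, 292, 291, 295]
t=4: [293, 294, 293, 293, 293, 294, 294, 293]
t=5: [293, 293, 294, 293, 294, 293, 293, 293]
t=6: [293, 294, 293, 293, 293, 294, 294, 293]

Answer: [293, 293, 294, 293, 294, 293, 293, 293]
Key observation: The state at step 4, [293, 294, 293, 293, 293, 294, 294, 293], reappears at step 6: the system is in a cycle of period 2 from step 4 on.  Therefore the state at step 867 equals the state at step 4 + ((867 - 4) mod 2) = 5, which is [293, 293, 294, 293, 294, 293, 293, 293].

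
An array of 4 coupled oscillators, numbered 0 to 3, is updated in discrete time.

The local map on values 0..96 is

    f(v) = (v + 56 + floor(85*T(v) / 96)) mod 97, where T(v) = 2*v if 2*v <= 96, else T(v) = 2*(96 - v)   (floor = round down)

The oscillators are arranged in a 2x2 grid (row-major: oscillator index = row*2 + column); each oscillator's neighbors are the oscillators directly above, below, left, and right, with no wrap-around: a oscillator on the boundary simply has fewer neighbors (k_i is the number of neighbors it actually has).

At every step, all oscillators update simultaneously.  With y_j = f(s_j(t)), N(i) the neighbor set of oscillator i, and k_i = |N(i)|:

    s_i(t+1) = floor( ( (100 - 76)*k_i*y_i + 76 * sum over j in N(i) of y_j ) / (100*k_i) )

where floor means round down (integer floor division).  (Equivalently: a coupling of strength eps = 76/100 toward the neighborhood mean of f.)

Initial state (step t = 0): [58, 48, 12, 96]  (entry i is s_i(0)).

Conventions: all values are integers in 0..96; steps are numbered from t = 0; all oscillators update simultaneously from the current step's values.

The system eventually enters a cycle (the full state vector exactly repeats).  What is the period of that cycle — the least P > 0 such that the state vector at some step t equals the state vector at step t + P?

Simulating step by step:
t=0: [58, 48, 12, 96]
t=1: [88, 74, 74, 81]
t=2: [68, 65, 65, 69]
t=3: [77, 76, 76, 77]
t=4: [69, 69, 69, 69]
t=5: [75, 75, 75, 75]
t=6: [71, 71, 71, 71]
t=7: [74, 74, 74, 74]
t=8: [71, 71, 71, 71]

Answer: 2
Key observation: The state at step 6, [71, 71, 71, 71], reappears at step 8 — and no state repeats earlier — so the cycle the system enters has period 2.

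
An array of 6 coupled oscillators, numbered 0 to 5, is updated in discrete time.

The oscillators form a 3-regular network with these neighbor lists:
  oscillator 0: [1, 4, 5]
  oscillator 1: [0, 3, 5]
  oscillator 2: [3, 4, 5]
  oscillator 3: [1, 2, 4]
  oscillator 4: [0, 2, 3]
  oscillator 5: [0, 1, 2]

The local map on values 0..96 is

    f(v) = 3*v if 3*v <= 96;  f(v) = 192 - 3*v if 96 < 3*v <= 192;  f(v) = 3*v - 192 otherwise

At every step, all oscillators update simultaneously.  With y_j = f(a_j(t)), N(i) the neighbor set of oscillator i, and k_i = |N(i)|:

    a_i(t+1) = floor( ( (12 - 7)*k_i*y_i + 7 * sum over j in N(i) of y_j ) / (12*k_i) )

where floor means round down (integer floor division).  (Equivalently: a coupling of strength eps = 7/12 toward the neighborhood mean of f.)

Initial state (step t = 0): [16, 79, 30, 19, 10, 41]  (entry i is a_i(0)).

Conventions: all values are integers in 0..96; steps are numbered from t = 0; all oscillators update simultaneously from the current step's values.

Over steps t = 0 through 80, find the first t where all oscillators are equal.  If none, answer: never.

Simulating step by step:
t=0: [16, 79, 30, 19, 10, 41]  (not all equal)
t=1: [48, 52, 67, 55, 50, 64]  (not all equal)
t=2: [35, 29, 17, 28, 33, 18]  (not all equal)
t=3: [81, 80, 66, 79, 81, 66]  (not all equal)
t=4: [41, 39, 22, 39, 41, 22]  (not all equal)
t=5: [69, 72, 68, 72, 69, 68]  (not all equal)
t=6: [16, 19, 14, 19, 16, 14]  (not all equal)
t=7: [48, 52, 46, 52, 48, 46]  (not all equal)
t=8: [46, 41, 49, 41, 46, 49]  (not all equal)
t=9: [55, 61, 51, 61, 55, 51]  (not all equal)
t=10: [25, 18, 30, 18, 25, 30]  (not all equal)
t=11: [73, 65, 80, 65, 73, 80]  (not all equal)
t=12: [26, 16, 35, 16, 26, 35]  (not all equal)
t=13: [73, 61, 77, 61, 73, 77]  (not all equal)
t=14: [25, 18, 30, 18, 25, 30]  (not all equal)

Answer: never
Key observation: The state at step 10 reappears at step 14 — the system is in a cycle of period 4 from step 10 on.  No step 0..14 is synchronized, and the cycle repeats forever, so no step up to 80 (or ever) has all oscillators equal.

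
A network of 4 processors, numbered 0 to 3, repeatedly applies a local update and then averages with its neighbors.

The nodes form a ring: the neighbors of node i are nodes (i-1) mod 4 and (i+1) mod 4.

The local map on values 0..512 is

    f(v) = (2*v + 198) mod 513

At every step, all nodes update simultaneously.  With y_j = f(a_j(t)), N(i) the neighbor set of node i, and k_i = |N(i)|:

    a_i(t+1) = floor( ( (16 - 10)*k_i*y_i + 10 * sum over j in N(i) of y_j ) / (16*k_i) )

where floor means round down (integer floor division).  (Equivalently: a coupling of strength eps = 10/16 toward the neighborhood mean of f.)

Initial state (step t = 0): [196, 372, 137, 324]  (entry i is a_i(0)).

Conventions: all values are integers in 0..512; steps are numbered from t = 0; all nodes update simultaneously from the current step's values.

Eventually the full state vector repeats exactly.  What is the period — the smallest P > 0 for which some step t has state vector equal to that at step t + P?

Answer: 18
Key observation: The state at step 22, [92, 92, 92, 92], reappears at step 40 — and no state repeats earlier — so the cycle the system enters has period 18.

Derivation:
t=0: [196, 372, 137, 324]
t=1: [267, 332, 415, 296]
t=2: [277, 199, 196, 172]
t=3: [124, 129, 63, 109]
t=4: [439, 411, 394, 396]
t=5: [326, 353, 484, 342]
t=6: [363, 295, 290, 287]
t=7: [321, 314, 266, 308]
t=8: [314, 287, 273, 282]
t=9: [276, 267, 245, 263]
t=10: [223, 210, 200, 207]
t=11: [112, 106, 95, 104]
t=12: [413, 406, 400, 405]
t=13: [501, 497, 491, 496]
t=14: [168, 164, 160, 164]
t=15: [16, 13, 10, 13]
t=16: [226, 224, 221, 224]
t=17: [134, 132, 130, 132]
t=18: [463, 462, 460, 462]
t=19: [96, 95, 94, 95]
t=20: [388, 388, 387, 388]
t=21: [461, 460, 460, 460]
t=22: [92, 92, 92, 92]
t=23: [382, 382, 382, 382]
t=24: [449, 449, 449, 449]
t=25: [70, 70, 70, 70]
t=26: [338, 338, 338, 338]
t=27: [361, 361, 361, 361]
t=28: [407, 407, 407, 407]
t=29: [499, 499, 499, 499]
t=30: [170, 170, 170, 170]
t=31: [25, 25, 25, 25]
t=32: [248, 248, 248, 248]
t=33: [181, 181, 181, 181]
t=34: [47, 47, 47, 47]
t=35: [292, 292, 292, 292]
t=36: [269, 269, 269, 269]
t=37: [223, 223, 223, 223]
t=38: [131, 131, 131, 131]
t=39: [460, 460, 460, 460]
t=40: [92, 92, 92, 92]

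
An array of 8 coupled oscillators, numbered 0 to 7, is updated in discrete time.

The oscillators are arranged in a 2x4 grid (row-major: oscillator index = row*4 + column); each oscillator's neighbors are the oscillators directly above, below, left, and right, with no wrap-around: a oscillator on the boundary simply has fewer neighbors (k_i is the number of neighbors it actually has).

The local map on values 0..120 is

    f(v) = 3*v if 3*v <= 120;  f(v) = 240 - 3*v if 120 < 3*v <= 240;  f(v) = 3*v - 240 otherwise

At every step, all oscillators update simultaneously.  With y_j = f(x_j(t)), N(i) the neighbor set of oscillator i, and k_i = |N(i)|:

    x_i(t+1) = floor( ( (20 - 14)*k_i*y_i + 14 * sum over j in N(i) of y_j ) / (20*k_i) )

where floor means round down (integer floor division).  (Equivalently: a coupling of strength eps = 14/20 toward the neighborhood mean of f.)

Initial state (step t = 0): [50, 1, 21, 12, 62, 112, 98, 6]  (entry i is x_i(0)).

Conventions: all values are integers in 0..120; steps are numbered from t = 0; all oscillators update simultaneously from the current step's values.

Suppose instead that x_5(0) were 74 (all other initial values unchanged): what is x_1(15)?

Answer: x_1(15) = 82
Key observation: This trace re-runs the system from the modified initial state.

Derivation:
t=0: [50, 1, 21, 12, 62, 74, 98, 6]
t=1: [46, 40, 40, 39, 54, 31, 39, 36]
t=2: [99, 109, 118, 114, 91, 101, 110, 114]
t=3: [59, 80, 99, 106, 51, 67, 92, 97]
t=4: [49, 37, 43, 61, 61, 40, 45, 55]
t=5: [86, 108, 97, 82, 91, 99, 102, 79]
t=6: [46, 54, 51, 20, 36, 59, 45, 26]
t=7: [95, 82, 82, 75, 90, 86, 84, 81]
t=8: [26, 17, 9, 7, 31, 16, 9, 10]
t=9: [73, 51, 31, 26, 72, 54, 32, 25]
t=10: [45, 70, 88, 82, 41, 71, 86, 83]
t=11: [82, 45, 19, 13, 81, 46, 19, 11]
t=12: [39, 70, 64, 43, 38, 69, 61, 43]
t=13: [85, 55, 60, 88, 86, 56, 61, 92]
t=14: [37, 56, 54, 40, 35, 56, 56, 39]
t=15: [95, 82, 85, 104, 95, 79, 83, 102]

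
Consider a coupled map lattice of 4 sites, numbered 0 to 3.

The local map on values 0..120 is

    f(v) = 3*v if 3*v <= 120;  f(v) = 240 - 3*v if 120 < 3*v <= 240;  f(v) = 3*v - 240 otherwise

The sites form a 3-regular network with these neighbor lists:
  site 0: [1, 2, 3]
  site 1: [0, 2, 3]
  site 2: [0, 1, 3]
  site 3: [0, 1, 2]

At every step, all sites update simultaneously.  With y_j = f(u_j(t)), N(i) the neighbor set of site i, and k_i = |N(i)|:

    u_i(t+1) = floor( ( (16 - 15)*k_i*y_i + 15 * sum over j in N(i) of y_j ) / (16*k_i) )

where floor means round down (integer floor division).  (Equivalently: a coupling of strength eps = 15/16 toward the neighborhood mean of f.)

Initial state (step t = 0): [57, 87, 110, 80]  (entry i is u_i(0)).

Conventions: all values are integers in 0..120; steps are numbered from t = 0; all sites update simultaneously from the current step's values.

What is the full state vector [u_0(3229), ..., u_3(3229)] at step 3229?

Simulating step by step:
t=0: [57, 87, 110, 80]
t=1: [39, 51, 33, 56]
t=2: [87, 95, 92, 99]
t=3: [44, 38, 40, 35]
t=4: [112, 111, 109, 113]
t=5: [93, 93, 95, 92]
t=6: [39, 39, 38, 40]
t=7: [117, 117, 117, 116]
t=8: [110, 110, 110, 110]
t=9: [90, 90, 90, 90]
t=10: [30, 30, 30, 30]
t=11: [90, 90, 90, 90]

Answer: [90, 90, 90, 90]
Key observation: The state at step 9, [90, 90, 90, 90], reappears at step 11: the system is in a cycle of period 2 from step 9 on.  Therefore the state at step 3229 equals the state at step 9 + ((3229 - 9) mod 2) = 9, which is [90, 90, 90, 90].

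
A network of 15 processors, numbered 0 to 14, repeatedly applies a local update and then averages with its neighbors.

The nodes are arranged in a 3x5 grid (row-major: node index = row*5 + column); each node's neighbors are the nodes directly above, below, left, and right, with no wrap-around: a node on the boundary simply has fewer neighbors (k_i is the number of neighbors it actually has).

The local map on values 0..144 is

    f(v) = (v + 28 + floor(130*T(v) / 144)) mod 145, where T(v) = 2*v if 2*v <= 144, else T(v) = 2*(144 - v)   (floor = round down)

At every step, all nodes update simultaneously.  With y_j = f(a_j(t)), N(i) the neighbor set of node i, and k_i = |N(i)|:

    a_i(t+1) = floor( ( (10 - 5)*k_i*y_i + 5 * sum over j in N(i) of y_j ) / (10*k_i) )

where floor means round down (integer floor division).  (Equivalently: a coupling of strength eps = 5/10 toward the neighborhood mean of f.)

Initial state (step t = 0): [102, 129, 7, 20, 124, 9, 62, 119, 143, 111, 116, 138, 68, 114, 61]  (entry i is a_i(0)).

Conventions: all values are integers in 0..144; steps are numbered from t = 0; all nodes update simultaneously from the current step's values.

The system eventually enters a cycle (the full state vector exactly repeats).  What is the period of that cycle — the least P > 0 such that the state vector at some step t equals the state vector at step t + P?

Answer: 2
Key observation: The state at step 21, [79, 79, 79, 79, 80, 79, 79, 79, 80, 79, 79, 79, 79, 79, 79], reappears at step 23 — and no state repeats earlier — so the cycle the system enters has period 2.

Derivation:
t=0: [102, 129, 7, 20, 124, 9, 62, 119, 143, 111, 116, 138, 68, 114, 61]
t=1: [53, 46, 51, 61, 55, 54, 49, 48, 42, 47, 45, 45, 58, 51, 53]
t=2: [27, 18, 26, 37, 35, 27, 19, 19, 13, 18, 15, 16, 31, 25, 25]
t=3: [96, 86, 98, 113, 115, 93, 82, 85, 80, 87, 78, 80, 98, 95, 93]
t=4: [67, 70, 65, 57, 55, 70, 74, 72, 71, 68, 76, 75, 68, 68, 68]
t=5: [74, 75, 66, 51, 47, 78, 82, 80, 75, 68, 80, 80, 76, 74, 73]
t=6: [82, 78, 65, 40, 31, 79, 77, 77, 73, 66, 78, 78, 80, 82, 81]
t=7: [77, 76, 82, 113, 109, 78, 79, 78, 87, 79, 79, 79, 78, 77, 74]
t=8: [80, 79, 73, 59, 60, 79, 79, 78, 72, 74, 79, 79, 79, 79, 81]
t=9: [78, 79, 76, 60, 58, 78, 79, 80, 78, 77, 79, 79, 79, 79, 79]
t=10: [79, 79, 75, 59, 55, 79, 79, 78, 76, 74, 79, 79, 78, 79, 79]
t=11: [79, 79, 75, 57, 51, 79, 79, 80, 76, 74, 79, 79, 79, 79, 80]
t=12: [79, 79, 74, 52, 44, 79, 78, 79, 75, 72, 79, 79, 78, 79, 79]
t=13: [79, 79, 72, 42, 31, 79, 79, 80, 74, 70, 79, 79, 79, 79, 80]
t=14: [79, 80, 68, 47, 76, 79, 78, 79, 71, 85, 79, 79, 78, 79, 78]
t=15: [78, 77, 65, 46, 62, 79, 79, 78, 71, 77, 79, 79, 79, 79, 78]
t=16: [79, 77, 61, 39, 51, 79, 79, 78, 72, 76, 79, 79, 79, 79, 79]
t=17: [79, 75, 76, 96, 67, 79, 79, 77, 89, 72, 79, 79, 79, 80, 79]
t=18: [79, 80, 78, 69, 72, 79, 79, 78, 74, 79, 79, 79, 79, 77, 80]
t=19: [78, 78, 79, 79, 81, 79, 79, 80, 80, 80, 79, 79, 79, 80, 78]
t=20: [79, 79, 79, 78, 77, 79, 79, 78, 78, 78, 79, 79, 78, 78, 79]
t=21: [79, 79, 79, 79, 80, 79, 79, 79, 80, 79, 79, 79, 79, 79, 79]
t=22: [79, 79, 79, 78, 78, 79, 79, 78, 78, 78, 79, 79, 79, 78, 79]
t=23: [79, 79, 79, 79, 80, 79, 79, 79, 80, 79, 79, 79, 79, 79, 79]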